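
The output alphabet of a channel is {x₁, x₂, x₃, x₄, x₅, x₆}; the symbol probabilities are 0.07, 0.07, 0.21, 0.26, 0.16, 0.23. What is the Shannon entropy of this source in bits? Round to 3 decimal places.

2.426 bits

H = −Σ pᵢ log₂ pᵢ.
−0.07·log₂(0.07) = 0.2686
−0.07·log₂(0.07) = 0.2686
−0.21·log₂(0.21) = 0.4728
−0.26·log₂(0.26) = 0.5053
−0.16·log₂(0.16) = 0.4230
−0.23·log₂(0.23) = 0.4877
Sum ≈ 2.4259 → 2.426 bits.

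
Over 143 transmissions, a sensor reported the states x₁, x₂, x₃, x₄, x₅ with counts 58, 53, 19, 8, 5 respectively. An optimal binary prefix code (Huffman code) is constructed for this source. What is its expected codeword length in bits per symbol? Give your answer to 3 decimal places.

Probabilities are the counts divided by 143.
Repeatedly combine the two least-probable nodes; the expected code length is the sum of the merged weights.
merge 5/143 + 8/143 → 1/11
merge 1/11 + 19/143 → 32/143
merge 32/143 + 53/143 → 85/143
merge 58/143 + 85/143 → 1
L = 1/11 + 32/143 + 85/143 + 1 = 21/11 ≈ 1.909 bits/symbol.

1.909 bits/symbol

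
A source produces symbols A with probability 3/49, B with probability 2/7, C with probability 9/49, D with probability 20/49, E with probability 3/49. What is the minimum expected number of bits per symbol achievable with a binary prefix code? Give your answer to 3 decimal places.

2.020 bits/symbol

Repeatedly combine the two least-probable nodes; the expected code length is the sum of the merged weights.
merge 3/49 + 3/49 → 6/49
merge 6/49 + 9/49 → 15/49
merge 2/7 + 15/49 → 29/49
merge 20/49 + 29/49 → 1
L = 6/49 + 15/49 + 29/49 + 1 = 99/49 ≈ 2.020 bits/symbol.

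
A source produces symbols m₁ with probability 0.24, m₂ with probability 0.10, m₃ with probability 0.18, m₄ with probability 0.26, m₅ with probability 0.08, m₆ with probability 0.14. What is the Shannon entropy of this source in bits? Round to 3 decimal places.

2.466 bits

H = −Σ pᵢ log₂ pᵢ.
−0.24·log₂(0.24) = 0.4941
−0.10·log₂(0.10) = 0.3322
−0.18·log₂(0.18) = 0.4453
−0.26·log₂(0.26) = 0.5053
−0.08·log₂(0.08) = 0.2915
−0.14·log₂(0.14) = 0.3971
Sum ≈ 2.4655 → 2.466 bits.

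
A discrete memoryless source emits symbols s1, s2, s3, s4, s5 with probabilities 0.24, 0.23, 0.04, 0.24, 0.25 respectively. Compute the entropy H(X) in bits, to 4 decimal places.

H = −Σ pᵢ log₂ pᵢ.
−0.24·log₂(0.24) = 0.4941
−0.23·log₂(0.23) = 0.4877
−0.04·log₂(0.04) = 0.1858
−0.24·log₂(0.24) = 0.4941
−0.25·log₂(0.25) = 0.5000
Sum ≈ 2.1617 → 2.1617 bits.

2.1617 bits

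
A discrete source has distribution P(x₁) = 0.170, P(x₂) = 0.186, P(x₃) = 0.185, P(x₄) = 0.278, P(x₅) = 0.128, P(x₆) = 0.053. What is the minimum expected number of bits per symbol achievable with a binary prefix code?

Repeatedly combine the two least-probable nodes; the expected code length is the sum of the merged weights.
merge 53/1000 + 16/125 → 181/1000
merge 17/100 + 181/1000 → 351/1000
merge 37/200 + 93/500 → 371/1000
merge 139/500 + 351/1000 → 629/1000
merge 371/1000 + 629/1000 → 1
L = 181/1000 + 351/1000 + 371/1000 + 629/1000 + 1 = 633/250 = 2.532 bits/symbol.

2.532 bits/symbol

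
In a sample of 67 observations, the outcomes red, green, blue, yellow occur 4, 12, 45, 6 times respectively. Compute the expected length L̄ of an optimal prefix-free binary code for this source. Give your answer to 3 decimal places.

Probabilities are the counts divided by 67.
Repeatedly combine the two least-probable nodes; the expected code length is the sum of the merged weights.
merge 4/67 + 6/67 → 10/67
merge 10/67 + 12/67 → 22/67
merge 22/67 + 45/67 → 1
L = 10/67 + 22/67 + 1 = 99/67 ≈ 1.478 bits/symbol.

1.478 bits/symbol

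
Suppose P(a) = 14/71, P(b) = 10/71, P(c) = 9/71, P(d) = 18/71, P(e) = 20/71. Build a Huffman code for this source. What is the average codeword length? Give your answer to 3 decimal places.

2.268 bits/symbol

Repeatedly combine the two least-probable nodes; the expected code length is the sum of the merged weights.
merge 9/71 + 10/71 → 19/71
merge 14/71 + 18/71 → 32/71
merge 19/71 + 20/71 → 39/71
merge 32/71 + 39/71 → 1
L = 19/71 + 32/71 + 39/71 + 1 = 161/71 ≈ 2.268 bits/symbol.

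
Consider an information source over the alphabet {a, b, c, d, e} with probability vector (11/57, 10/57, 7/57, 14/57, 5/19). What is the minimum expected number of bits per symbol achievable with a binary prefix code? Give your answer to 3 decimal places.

2.298 bits/symbol

Repeatedly combine the two least-probable nodes; the expected code length is the sum of the merged weights.
merge 7/57 + 10/57 → 17/57
merge 11/57 + 14/57 → 25/57
merge 5/19 + 17/57 → 32/57
merge 25/57 + 32/57 → 1
L = 17/57 + 25/57 + 32/57 + 1 = 131/57 ≈ 2.298 bits/symbol.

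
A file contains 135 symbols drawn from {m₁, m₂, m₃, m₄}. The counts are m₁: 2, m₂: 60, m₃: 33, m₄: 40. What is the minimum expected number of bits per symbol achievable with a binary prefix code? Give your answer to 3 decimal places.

1.815 bits/symbol

Probabilities are the counts divided by 135.
Repeatedly combine the two least-probable nodes; the expected code length is the sum of the merged weights.
merge 2/135 + 11/45 → 7/27
merge 7/27 + 8/27 → 5/9
merge 4/9 + 5/9 → 1
L = 7/27 + 5/9 + 1 = 49/27 ≈ 1.815 bits/symbol.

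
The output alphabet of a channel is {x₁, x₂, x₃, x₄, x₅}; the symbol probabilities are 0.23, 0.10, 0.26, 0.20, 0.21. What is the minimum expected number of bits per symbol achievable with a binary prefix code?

2.3 bits/symbol

Repeatedly combine the two least-probable nodes; the expected code length is the sum of the merged weights.
merge 1/10 + 1/5 → 3/10
merge 21/100 + 23/100 → 11/25
merge 13/50 + 3/10 → 14/25
merge 11/25 + 14/25 → 1
L = 3/10 + 11/25 + 14/25 + 1 = 23/10 = 2.3 bits/symbol.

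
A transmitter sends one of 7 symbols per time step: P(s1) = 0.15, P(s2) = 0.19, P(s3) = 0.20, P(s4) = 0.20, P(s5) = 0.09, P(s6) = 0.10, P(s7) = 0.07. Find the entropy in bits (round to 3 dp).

2.708 bits

H = −Σ pᵢ log₂ pᵢ.
−0.15·log₂(0.15) = 0.4105
−0.19·log₂(0.19) = 0.4552
−0.20·log₂(0.20) = 0.4644
−0.20·log₂(0.20) = 0.4644
−0.09·log₂(0.09) = 0.3127
−0.10·log₂(0.10) = 0.3322
−0.07·log₂(0.07) = 0.2686
Sum ≈ 2.7079 → 2.708 bits.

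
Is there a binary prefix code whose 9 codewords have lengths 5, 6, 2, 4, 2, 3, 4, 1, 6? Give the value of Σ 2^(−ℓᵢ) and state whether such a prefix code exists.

With common denominator 2^6 = 64: Σ 2^(−ℓᵢ) = 2/64 + 1/64 + 16/64 + 4/64 + 16/64 + 8/64 + 4/64 + 32/64 + 1/64 = 84/64 = 1.3125.
Kraft's inequality requires Σ ≤ 1; here Σ = 1.3125 > 1, so no such prefix code exists.

1.3125; no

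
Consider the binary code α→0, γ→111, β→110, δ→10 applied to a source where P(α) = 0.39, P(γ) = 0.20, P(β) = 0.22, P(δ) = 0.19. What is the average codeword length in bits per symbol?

L̄ = Σ pᵢ·ℓᵢ = 0.39·1 + 0.20·3 + 0.22·3 + 0.19·2 = 2.03 bits/symbol.

2.03 bits/symbol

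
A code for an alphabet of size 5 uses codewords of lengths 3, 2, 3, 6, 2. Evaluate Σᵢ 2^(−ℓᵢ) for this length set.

0.765625

With common denominator 2^6 = 64: Σ 2^(−ℓᵢ) = 8/64 + 16/64 + 8/64 + 1/64 + 16/64 = 49/64 = 0.765625.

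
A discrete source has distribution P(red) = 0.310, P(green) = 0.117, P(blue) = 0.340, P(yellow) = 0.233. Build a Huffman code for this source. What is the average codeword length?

Repeatedly combine the two least-probable nodes; the expected code length is the sum of the merged weights.
merge 117/1000 + 233/1000 → 7/20
merge 31/100 + 17/50 → 13/20
merge 7/20 + 13/20 → 1
L = 7/20 + 13/20 + 1 = 2 bits/symbol.

2 bits/symbol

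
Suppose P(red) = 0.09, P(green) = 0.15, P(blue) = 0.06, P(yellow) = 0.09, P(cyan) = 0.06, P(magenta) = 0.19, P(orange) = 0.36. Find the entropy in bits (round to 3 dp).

2.509 bits

H = −Σ pᵢ log₂ pᵢ.
−0.09·log₂(0.09) = 0.3127
−0.15·log₂(0.15) = 0.4105
−0.06·log₂(0.06) = 0.2435
−0.09·log₂(0.09) = 0.3127
−0.06·log₂(0.06) = 0.2435
−0.19·log₂(0.19) = 0.4552
−0.36·log₂(0.36) = 0.5306
Sum ≈ 2.5088 → 2.509 bits.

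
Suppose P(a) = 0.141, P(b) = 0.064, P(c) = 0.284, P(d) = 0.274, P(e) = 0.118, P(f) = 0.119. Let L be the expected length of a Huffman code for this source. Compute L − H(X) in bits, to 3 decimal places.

0.033 bits

Entropy H = −Σ p log₂ p ≈ 2.4091 bits.
Huffman merges: 8/125+59/500→91/500; 119/1000+141/1000→13/50; 91/500+13/50→221/500; 137/500+71/250→279/500; 221/500+279/500→1. L = 1221/500 ≈ 2.4420.
L − H = 2.4420 − 2.4091 = 0.033 bits.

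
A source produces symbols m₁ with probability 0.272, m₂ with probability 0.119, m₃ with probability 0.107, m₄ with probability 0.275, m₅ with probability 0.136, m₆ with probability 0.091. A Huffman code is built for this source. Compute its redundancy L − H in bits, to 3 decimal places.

Entropy H = −Σ p log₂ p ≈ 2.4397 bits.
Huffman merges: 91/1000+107/1000→99/500; 119/1000+17/125→51/200; 99/500+51/200→453/1000; 34/125+11/40→547/1000; 453/1000+547/1000→1. L = 2453/1000 ≈ 2.4530.
L − H = 2.4530 − 2.4397 = 0.013 bits.

0.013 bits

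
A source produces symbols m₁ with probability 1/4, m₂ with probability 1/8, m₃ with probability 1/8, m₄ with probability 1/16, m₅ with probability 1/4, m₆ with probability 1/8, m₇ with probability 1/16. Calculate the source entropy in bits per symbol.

2.625 bits

Each probability is a power of 1/2, so log₂(1/p) is an integer.
H = Σ p·log₂(1/p) = 1/4·2 + 1/8·3 + 1/8·3 + 1/16·4 + 1/4·2 + 1/8·3 + 1/16·4 = 2.625 bits.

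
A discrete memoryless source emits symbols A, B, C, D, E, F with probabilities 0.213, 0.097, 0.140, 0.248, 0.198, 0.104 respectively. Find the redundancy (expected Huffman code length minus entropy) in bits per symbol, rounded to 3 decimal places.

Entropy H = −Σ p log₂ p ≈ 2.4999 bits.
Huffman merges: 97/1000+13/125→201/1000; 7/50+99/500→169/500; 201/1000+213/1000→207/500; 31/125+169/500→293/500; 207/500+293/500→1. L = 2539/1000 ≈ 2.5390.
L − H = 2.5390 − 2.4999 = 0.039 bits.

0.039 bits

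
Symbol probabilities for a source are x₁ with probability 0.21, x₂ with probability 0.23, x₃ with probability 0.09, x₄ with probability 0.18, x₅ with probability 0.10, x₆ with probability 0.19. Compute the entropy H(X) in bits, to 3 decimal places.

2.506 bits

H = −Σ pᵢ log₂ pᵢ.
−0.21·log₂(0.21) = 0.4728
−0.23·log₂(0.23) = 0.4877
−0.09·log₂(0.09) = 0.3127
−0.18·log₂(0.18) = 0.4453
−0.10·log₂(0.10) = 0.3322
−0.19·log₂(0.19) = 0.4552
Sum ≈ 2.5059 → 2.506 bits.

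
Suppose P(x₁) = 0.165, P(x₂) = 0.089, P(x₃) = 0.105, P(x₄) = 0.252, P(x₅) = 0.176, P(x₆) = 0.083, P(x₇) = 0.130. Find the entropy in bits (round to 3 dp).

2.704 bits

H = −Σ pᵢ log₂ pᵢ.
−0.165·log₂(0.165) = 0.4289
−0.089·log₂(0.089) = 0.3106
−0.105·log₂(0.105) = 0.3414
−0.252·log₂(0.252) = 0.5011
−0.176·log₂(0.176) = 0.4411
−0.083·log₂(0.083) = 0.2980
−0.130·log₂(0.130) = 0.3826
Sum ≈ 2.7038 → 2.704 bits.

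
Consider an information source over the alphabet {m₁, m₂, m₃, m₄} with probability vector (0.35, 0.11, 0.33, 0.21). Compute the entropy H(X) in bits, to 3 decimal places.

H = −Σ pᵢ log₂ pᵢ.
−0.35·log₂(0.35) = 0.5301
−0.11·log₂(0.11) = 0.3503
−0.33·log₂(0.33) = 0.5278
−0.21·log₂(0.21) = 0.4728
Sum ≈ 1.8810 → 1.881 bits.

1.881 bits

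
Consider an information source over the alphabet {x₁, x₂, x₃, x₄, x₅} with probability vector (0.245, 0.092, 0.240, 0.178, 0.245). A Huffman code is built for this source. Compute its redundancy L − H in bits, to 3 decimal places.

Entropy H = −Σ p log₂ p ≈ 2.2483 bits.
Huffman merges: 23/250+89/500→27/100; 6/25+49/200→97/200; 49/200+27/100→103/200; 97/200+103/200→1. L = 227/100 ≈ 2.2700.
L − H = 2.2700 − 2.2483 = 0.022 bits.

0.022 bits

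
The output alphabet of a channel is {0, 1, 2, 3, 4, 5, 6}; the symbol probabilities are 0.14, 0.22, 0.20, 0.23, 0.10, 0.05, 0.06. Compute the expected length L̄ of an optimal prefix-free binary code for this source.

Repeatedly combine the two least-probable nodes; the expected code length is the sum of the merged weights.
merge 1/20 + 3/50 → 11/100
merge 1/10 + 11/100 → 21/100
merge 7/50 + 1/5 → 17/50
merge 21/100 + 11/50 → 43/100
merge 23/100 + 17/50 → 57/100
merge 43/100 + 57/100 → 1
L = 11/100 + 21/100 + 17/50 + 43/100 + 57/100 + 1 = 133/50 = 2.66 bits/symbol.

2.66 bits/symbol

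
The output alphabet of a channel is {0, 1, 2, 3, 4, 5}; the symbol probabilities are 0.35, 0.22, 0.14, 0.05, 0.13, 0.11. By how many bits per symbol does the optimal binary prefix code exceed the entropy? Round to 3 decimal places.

0.073 bits

Entropy H = −Σ p log₂ p ≈ 2.3568 bits.
Huffman merges: 1/20+11/100→4/25; 13/100+7/50→27/100; 4/25+11/50→19/50; 27/100+7/20→31/50; 19/50+31/50→1. L = 243/100 ≈ 2.4300.
L − H = 2.4300 − 2.3568 = 0.073 bits.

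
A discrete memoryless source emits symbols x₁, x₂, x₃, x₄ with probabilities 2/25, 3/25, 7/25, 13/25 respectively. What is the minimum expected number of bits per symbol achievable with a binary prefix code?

1.68 bits/symbol

Repeatedly combine the two least-probable nodes; the expected code length is the sum of the merged weights.
merge 2/25 + 3/25 → 1/5
merge 1/5 + 7/25 → 12/25
merge 12/25 + 13/25 → 1
L = 1/5 + 12/25 + 1 = 42/25 = 1.68 bits/symbol.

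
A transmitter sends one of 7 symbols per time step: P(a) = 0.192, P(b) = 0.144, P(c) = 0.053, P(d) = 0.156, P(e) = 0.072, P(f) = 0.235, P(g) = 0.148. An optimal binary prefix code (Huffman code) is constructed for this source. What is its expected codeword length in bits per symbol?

2.698 bits/symbol

Repeatedly combine the two least-probable nodes; the expected code length is the sum of the merged weights.
merge 53/1000 + 9/125 → 1/8
merge 1/8 + 18/125 → 269/1000
merge 37/250 + 39/250 → 38/125
merge 24/125 + 47/200 → 427/1000
merge 269/1000 + 38/125 → 573/1000
merge 427/1000 + 573/1000 → 1
L = 1/8 + 269/1000 + 38/125 + 427/1000 + 573/1000 + 1 = 1349/500 = 2.698 bits/symbol.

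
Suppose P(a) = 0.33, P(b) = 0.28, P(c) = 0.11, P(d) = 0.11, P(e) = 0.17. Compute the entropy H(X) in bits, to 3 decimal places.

2.177 bits

H = −Σ pᵢ log₂ pᵢ.
−0.33·log₂(0.33) = 0.5278
−0.28·log₂(0.28) = 0.5142
−0.11·log₂(0.11) = 0.3503
−0.11·log₂(0.11) = 0.3503
−0.17·log₂(0.17) = 0.4346
Sum ≈ 2.1772 → 2.177 bits.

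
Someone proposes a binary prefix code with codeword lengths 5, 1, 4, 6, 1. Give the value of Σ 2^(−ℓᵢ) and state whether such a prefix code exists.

1.109375; no

With common denominator 2^6 = 64: Σ 2^(−ℓᵢ) = 2/64 + 32/64 + 4/64 + 1/64 + 32/64 = 71/64 = 1.109375.
Kraft's inequality requires Σ ≤ 1; here Σ = 1.109375 > 1, so no such prefix code exists.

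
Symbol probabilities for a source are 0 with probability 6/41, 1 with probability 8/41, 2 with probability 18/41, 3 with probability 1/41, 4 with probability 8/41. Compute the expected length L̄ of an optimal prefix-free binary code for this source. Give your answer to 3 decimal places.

2.098 bits/symbol

Repeatedly combine the two least-probable nodes; the expected code length is the sum of the merged weights.
merge 1/41 + 6/41 → 7/41
merge 7/41 + 8/41 → 15/41
merge 8/41 + 15/41 → 23/41
merge 18/41 + 23/41 → 1
L = 7/41 + 15/41 + 23/41 + 1 = 86/41 ≈ 2.098 bits/symbol.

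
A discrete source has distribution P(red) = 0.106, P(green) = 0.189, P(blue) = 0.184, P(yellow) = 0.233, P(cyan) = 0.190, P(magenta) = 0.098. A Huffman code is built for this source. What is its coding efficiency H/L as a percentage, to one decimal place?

Entropy H = −Σ p log₂ p ≈ 2.5202 bits.
Huffman merges: 49/500+53/500→51/250; 23/125+189/1000→373/1000; 19/100+51/250→197/500; 233/1000+373/1000→303/500; 197/500+303/500→1. L = 2577/1000 ≈ 2.5770.
Efficiency = H/L = 2.5202/2.5770 = 97.8%.

97.8%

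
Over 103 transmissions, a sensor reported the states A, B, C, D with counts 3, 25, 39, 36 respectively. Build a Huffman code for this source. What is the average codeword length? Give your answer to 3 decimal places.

Probabilities are the counts divided by 103.
Repeatedly combine the two least-probable nodes; the expected code length is the sum of the merged weights.
merge 3/103 + 25/103 → 28/103
merge 28/103 + 36/103 → 64/103
merge 39/103 + 64/103 → 1
L = 28/103 + 64/103 + 1 = 195/103 ≈ 1.893 bits/symbol.

1.893 bits/symbol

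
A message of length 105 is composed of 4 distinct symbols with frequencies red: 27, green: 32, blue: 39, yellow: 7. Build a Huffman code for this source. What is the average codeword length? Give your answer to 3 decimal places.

Probabilities are the counts divided by 105.
Repeatedly combine the two least-probable nodes; the expected code length is the sum of the merged weights.
merge 1/15 + 9/35 → 34/105
merge 32/105 + 34/105 → 22/35
merge 13/35 + 22/35 → 1
L = 34/105 + 22/35 + 1 = 41/21 ≈ 1.952 bits/symbol.

1.952 bits/symbol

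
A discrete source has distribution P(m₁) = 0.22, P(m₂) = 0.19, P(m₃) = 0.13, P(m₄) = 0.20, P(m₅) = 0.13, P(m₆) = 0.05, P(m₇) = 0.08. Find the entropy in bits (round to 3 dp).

2.673 bits

H = −Σ pᵢ log₂ pᵢ.
−0.22·log₂(0.22) = 0.4806
−0.19·log₂(0.19) = 0.4552
−0.13·log₂(0.13) = 0.3826
−0.20·log₂(0.20) = 0.4644
−0.13·log₂(0.13) = 0.3826
−0.05·log₂(0.05) = 0.2161
−0.08·log₂(0.08) = 0.2915
Sum ≈ 2.6731 → 2.673 bits.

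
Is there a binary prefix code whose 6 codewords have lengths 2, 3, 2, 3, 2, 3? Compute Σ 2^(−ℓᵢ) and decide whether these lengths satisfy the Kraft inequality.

1.125; no

With common denominator 2^3 = 8: Σ 2^(−ℓᵢ) = 2/8 + 1/8 + 2/8 + 1/8 + 2/8 + 1/8 = 9/8 = 1.125.
Kraft's inequality requires Σ ≤ 1; here Σ = 1.125 > 1, so no such prefix code exists.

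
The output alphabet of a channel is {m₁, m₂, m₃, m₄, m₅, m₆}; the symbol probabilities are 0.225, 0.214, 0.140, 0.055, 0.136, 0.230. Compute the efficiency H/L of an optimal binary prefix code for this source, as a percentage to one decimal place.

97.8%

Entropy H = −Σ p log₂ p ≈ 2.4666 bits.
Huffman merges: 11/200+17/125→191/1000; 7/50+191/1000→331/1000; 107/500+9/40→439/1000; 23/100+331/1000→561/1000; 439/1000+561/1000→1. L = 1261/500 ≈ 2.5220.
Efficiency = H/L = 2.4666/2.5220 = 97.8%.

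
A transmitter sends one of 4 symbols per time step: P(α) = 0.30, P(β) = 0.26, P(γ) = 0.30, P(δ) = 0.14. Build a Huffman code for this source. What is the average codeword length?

2 bits/symbol

Repeatedly combine the two least-probable nodes; the expected code length is the sum of the merged weights.
merge 7/50 + 13/50 → 2/5
merge 3/10 + 3/10 → 3/5
merge 2/5 + 3/5 → 1
L = 2/5 + 3/5 + 1 = 2 bits/symbol.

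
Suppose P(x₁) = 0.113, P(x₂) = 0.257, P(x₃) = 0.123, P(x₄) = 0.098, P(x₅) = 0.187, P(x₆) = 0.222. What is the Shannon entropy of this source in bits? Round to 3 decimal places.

H = −Σ pᵢ log₂ pᵢ.
−0.113·log₂(0.113) = 0.3555
−0.257·log₂(0.257) = 0.5038
−0.123·log₂(0.123) = 0.3719
−0.098·log₂(0.098) = 0.3284
−0.187·log₂(0.187) = 0.4523
−0.222·log₂(0.222) = 0.4820
Sum ≈ 2.4939 → 2.494 bits.

2.494 bits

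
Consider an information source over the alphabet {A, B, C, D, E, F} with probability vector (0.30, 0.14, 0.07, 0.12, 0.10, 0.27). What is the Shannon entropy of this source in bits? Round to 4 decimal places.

H = −Σ pᵢ log₂ pᵢ.
−0.30·log₂(0.30) = 0.5211
−0.14·log₂(0.14) = 0.3971
−0.07·log₂(0.07) = 0.2686
−0.12·log₂(0.12) = 0.3671
−0.10·log₂(0.10) = 0.3322
−0.27·log₂(0.27) = 0.5100
Sum ≈ 2.3960 → 2.3960 bits.

2.3960 bits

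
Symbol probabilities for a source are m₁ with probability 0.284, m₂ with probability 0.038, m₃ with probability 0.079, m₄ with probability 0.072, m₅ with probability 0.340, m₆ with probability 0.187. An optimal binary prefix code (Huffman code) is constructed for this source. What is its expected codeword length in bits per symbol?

2.299 bits/symbol

Repeatedly combine the two least-probable nodes; the expected code length is the sum of the merged weights.
merge 19/500 + 9/125 → 11/100
merge 79/1000 + 11/100 → 189/1000
merge 187/1000 + 189/1000 → 47/125
merge 71/250 + 17/50 → 78/125
merge 47/125 + 78/125 → 1
L = 11/100 + 189/1000 + 47/125 + 78/125 + 1 = 2299/1000 = 2.299 bits/symbol.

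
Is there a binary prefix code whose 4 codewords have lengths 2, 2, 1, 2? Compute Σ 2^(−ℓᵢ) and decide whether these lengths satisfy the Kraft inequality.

With common denominator 2^2 = 4: Σ 2^(−ℓᵢ) = 1/4 + 1/4 + 2/4 + 1/4 = 5/4 = 1.25.
Kraft's inequality requires Σ ≤ 1; here Σ = 1.25 > 1, so no such prefix code exists.

1.25; no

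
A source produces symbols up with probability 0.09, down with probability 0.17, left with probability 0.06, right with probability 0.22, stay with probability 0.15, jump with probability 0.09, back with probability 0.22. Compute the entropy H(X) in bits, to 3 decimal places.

2.675 bits

H = −Σ pᵢ log₂ pᵢ.
−0.09·log₂(0.09) = 0.3127
−0.17·log₂(0.17) = 0.4346
−0.06·log₂(0.06) = 0.2435
−0.22·log₂(0.22) = 0.4806
−0.15·log₂(0.15) = 0.4105
−0.09·log₂(0.09) = 0.3127
−0.22·log₂(0.22) = 0.4806
Sum ≈ 2.6751 → 2.675 bits.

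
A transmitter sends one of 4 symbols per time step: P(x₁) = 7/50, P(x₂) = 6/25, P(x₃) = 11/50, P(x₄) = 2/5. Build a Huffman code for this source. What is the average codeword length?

1.96 bits/symbol

Repeatedly combine the two least-probable nodes; the expected code length is the sum of the merged weights.
merge 7/50 + 11/50 → 9/25
merge 6/25 + 9/25 → 3/5
merge 2/5 + 3/5 → 1
L = 9/25 + 3/5 + 1 = 49/25 = 1.96 bits/symbol.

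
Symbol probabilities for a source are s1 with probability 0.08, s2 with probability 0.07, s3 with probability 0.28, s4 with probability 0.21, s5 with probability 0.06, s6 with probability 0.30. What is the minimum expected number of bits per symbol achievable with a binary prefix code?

2.34 bits/symbol

Repeatedly combine the two least-probable nodes; the expected code length is the sum of the merged weights.
merge 3/50 + 7/100 → 13/100
merge 2/25 + 13/100 → 21/100
merge 21/100 + 21/100 → 21/50
merge 7/25 + 3/10 → 29/50
merge 21/50 + 29/50 → 1
L = 13/100 + 21/100 + 21/50 + 29/50 + 1 = 117/50 = 2.34 bits/symbol.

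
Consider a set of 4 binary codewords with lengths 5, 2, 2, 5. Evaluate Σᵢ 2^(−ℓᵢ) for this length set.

With common denominator 2^5 = 32: Σ 2^(−ℓᵢ) = 1/32 + 8/32 + 8/32 + 1/32 = 18/32 = 0.5625.

0.5625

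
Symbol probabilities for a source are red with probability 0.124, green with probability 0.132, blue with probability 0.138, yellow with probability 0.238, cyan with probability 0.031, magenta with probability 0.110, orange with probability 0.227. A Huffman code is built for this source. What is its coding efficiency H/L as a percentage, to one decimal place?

Entropy H = −Σ p log₂ p ≈ 2.6375 bits.
Huffman merges: 31/1000+11/100→141/1000; 31/250+33/250→32/125; 69/500+141/1000→279/1000; 227/1000+119/500→93/200; 32/125+279/1000→107/200; 93/200+107/200→1. L = 669/250 ≈ 2.6760.
Efficiency = H/L = 2.6375/2.6760 = 98.6%.

98.6%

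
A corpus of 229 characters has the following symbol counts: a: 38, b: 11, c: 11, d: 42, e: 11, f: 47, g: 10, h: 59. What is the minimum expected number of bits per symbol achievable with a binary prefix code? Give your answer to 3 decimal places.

Probabilities are the counts divided by 229.
Repeatedly combine the two least-probable nodes; the expected code length is the sum of the merged weights.
merge 10/229 + 11/229 → 21/229
merge 11/229 + 11/229 → 22/229
merge 21/229 + 22/229 → 43/229
merge 38/229 + 42/229 → 80/229
merge 43/229 + 47/229 → 90/229
merge 59/229 + 80/229 → 139/229
merge 90/229 + 139/229 → 1
L = 21/229 + 22/229 + 43/229 + 80/229 + 90/229 + 139/229 + 1 = 624/229 ≈ 2.725 bits/symbol.

2.725 bits/symbol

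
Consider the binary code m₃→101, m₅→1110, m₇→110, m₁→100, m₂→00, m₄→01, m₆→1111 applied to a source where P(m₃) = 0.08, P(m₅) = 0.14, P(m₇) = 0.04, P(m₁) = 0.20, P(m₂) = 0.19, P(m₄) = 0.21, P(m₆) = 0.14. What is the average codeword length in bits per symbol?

2.88 bits/symbol

L̄ = Σ pᵢ·ℓᵢ = 0.08·3 + 0.14·4 + 0.04·3 + 0.20·3 + 0.19·2 + 0.21·2 + 0.14·4 = 2.88 bits/symbol.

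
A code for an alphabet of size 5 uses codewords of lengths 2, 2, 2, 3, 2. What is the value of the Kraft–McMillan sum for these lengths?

1.125

With common denominator 2^3 = 8: Σ 2^(−ℓᵢ) = 2/8 + 2/8 + 2/8 + 1/8 + 2/8 = 9/8 = 1.125.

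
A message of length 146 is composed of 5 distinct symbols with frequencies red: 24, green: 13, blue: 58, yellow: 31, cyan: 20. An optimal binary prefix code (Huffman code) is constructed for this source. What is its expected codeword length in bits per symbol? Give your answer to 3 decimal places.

Probabilities are the counts divided by 146.
Repeatedly combine the two least-probable nodes; the expected code length is the sum of the merged weights.
merge 13/146 + 10/73 → 33/146
merge 12/73 + 31/146 → 55/146
merge 33/146 + 55/146 → 44/73
merge 29/73 + 44/73 → 1
L = 33/146 + 55/146 + 44/73 + 1 = 161/73 ≈ 2.205 bits/symbol.

2.205 bits/symbol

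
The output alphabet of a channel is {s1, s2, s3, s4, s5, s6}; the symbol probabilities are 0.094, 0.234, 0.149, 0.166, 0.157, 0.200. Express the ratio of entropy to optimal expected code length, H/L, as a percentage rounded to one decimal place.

Entropy H = −Σ p log₂ p ≈ 2.5340 bits.
Huffman merges: 47/500+149/1000→243/1000; 157/1000+83/500→323/1000; 1/5+117/500→217/500; 243/1000+323/1000→283/500; 217/500+283/500→1. L = 1283/500 ≈ 2.5660.
Efficiency = H/L = 2.5340/2.5660 = 98.8%.

98.8%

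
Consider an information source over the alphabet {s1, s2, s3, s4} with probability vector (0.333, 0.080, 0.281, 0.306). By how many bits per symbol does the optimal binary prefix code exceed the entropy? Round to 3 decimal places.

0.143 bits

Entropy H = −Σ p log₂ p ≈ 1.8572 bits.
Huffman merges: 2/25+281/1000→361/1000; 153/500+333/1000→639/1000; 361/1000+639/1000→1. L = 2 ≈ 2.0000.
L − H = 2.0000 − 1.8572 = 0.143 bits.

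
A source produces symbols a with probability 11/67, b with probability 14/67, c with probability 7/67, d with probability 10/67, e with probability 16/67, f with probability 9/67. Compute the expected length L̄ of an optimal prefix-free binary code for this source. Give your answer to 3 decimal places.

2.552 bits/symbol

Repeatedly combine the two least-probable nodes; the expected code length is the sum of the merged weights.
merge 7/67 + 9/67 → 16/67
merge 10/67 + 11/67 → 21/67
merge 14/67 + 16/67 → 30/67
merge 16/67 + 21/67 → 37/67
merge 30/67 + 37/67 → 1
L = 16/67 + 21/67 + 30/67 + 37/67 + 1 = 171/67 ≈ 2.552 bits/symbol.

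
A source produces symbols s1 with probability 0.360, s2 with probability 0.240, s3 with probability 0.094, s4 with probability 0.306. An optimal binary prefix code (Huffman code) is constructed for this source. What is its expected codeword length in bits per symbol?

Repeatedly combine the two least-probable nodes; the expected code length is the sum of the merged weights.
merge 47/500 + 6/25 → 167/500
merge 153/500 + 167/500 → 16/25
merge 9/25 + 16/25 → 1
L = 167/500 + 16/25 + 1 = 987/500 = 1.974 bits/symbol.

1.974 bits/symbol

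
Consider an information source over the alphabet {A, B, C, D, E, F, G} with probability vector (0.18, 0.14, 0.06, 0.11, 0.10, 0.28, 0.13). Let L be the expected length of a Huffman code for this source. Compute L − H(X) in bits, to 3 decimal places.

0.035 bits

Entropy H = −Σ p log₂ p ≈ 2.6653 bits.
Huffman merges: 3/50+1/10→4/25; 11/100+13/100→6/25; 7/50+4/25→3/10; 9/50+6/25→21/50; 7/25+3/10→29/50; 21/50+29/50→1. L = 27/10 ≈ 2.7000.
L − H = 2.7000 − 2.6653 = 0.035 bits.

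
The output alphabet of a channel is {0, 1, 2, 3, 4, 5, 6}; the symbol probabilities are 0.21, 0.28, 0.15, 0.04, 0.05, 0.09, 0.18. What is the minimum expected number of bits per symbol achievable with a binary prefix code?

Repeatedly combine the two least-probable nodes; the expected code length is the sum of the merged weights.
merge 1/25 + 1/20 → 9/100
merge 9/100 + 9/100 → 9/50
merge 3/20 + 9/50 → 33/100
merge 9/50 + 21/100 → 39/100
merge 7/25 + 33/100 → 61/100
merge 39/100 + 61/100 → 1
L = 9/100 + 9/50 + 33/100 + 39/100 + 61/100 + 1 = 13/5 = 2.6 bits/symbol.

2.6 bits/symbol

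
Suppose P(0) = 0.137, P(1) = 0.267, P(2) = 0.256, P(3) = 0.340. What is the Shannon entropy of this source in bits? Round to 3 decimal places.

H = −Σ pᵢ log₂ pᵢ.
−0.137·log₂(0.137) = 0.3929
−0.267·log₂(0.267) = 0.5087
−0.256·log₂(0.256) = 0.5032
−0.340·log₂(0.340) = 0.5292
Sum ≈ 1.9340 → 1.934 bits.

1.934 bits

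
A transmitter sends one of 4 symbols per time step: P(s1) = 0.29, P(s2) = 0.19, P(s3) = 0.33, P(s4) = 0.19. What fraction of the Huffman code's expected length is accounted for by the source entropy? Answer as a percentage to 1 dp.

97.8%

Entropy H = −Σ p log₂ p ≈ 1.9562 bits.
Huffman merges: 19/100+19/100→19/50; 29/100+33/100→31/50; 19/50+31/50→1. L = 2 ≈ 2.0000.
Efficiency = H/L = 1.9562/2.0000 = 97.8%.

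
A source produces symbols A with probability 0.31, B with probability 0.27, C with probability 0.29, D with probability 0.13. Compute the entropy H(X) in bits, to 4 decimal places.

H = −Σ pᵢ log₂ pᵢ.
−0.31·log₂(0.31) = 0.5238
−0.27·log₂(0.27) = 0.5100
−0.29·log₂(0.29) = 0.5179
−0.13·log₂(0.13) = 0.3826
Sum ≈ 1.9344 → 1.9344 bits.

1.9344 bits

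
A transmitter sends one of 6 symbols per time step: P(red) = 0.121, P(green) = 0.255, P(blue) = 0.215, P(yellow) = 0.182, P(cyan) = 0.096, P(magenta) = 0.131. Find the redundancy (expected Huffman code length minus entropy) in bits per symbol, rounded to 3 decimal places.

0.026 bits

Entropy H = −Σ p log₂ p ≈ 2.5042 bits.
Huffman merges: 12/125+121/1000→217/1000; 131/1000+91/500→313/1000; 43/200+217/1000→54/125; 51/200+313/1000→71/125; 54/125+71/125→1. L = 253/100 ≈ 2.5300.
L − H = 2.5300 − 2.5042 = 0.026 bits.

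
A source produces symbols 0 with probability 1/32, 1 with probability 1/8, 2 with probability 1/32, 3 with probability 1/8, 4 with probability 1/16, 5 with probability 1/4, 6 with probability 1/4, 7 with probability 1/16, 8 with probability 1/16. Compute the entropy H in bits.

2.8125 bits

Each probability is a power of 1/2, so log₂(1/p) is an integer.
H = Σ p·log₂(1/p) = 1/32·5 + 1/8·3 + 1/32·5 + 1/8·3 + 1/16·4 + 1/4·2 + 1/4·2 + 1/16·4 + 1/16·4 = 2.8125 bits.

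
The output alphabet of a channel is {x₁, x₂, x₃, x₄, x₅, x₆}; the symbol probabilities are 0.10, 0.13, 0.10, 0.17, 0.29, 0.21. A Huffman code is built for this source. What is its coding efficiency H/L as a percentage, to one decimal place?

Entropy H = −Σ p log₂ p ≈ 2.4723 bits.
Huffman merges: 1/10+1/10→1/5; 13/100+17/100→3/10; 1/5+21/100→41/100; 29/100+3/10→59/100; 41/100+59/100→1. L = 5/2 ≈ 2.5000.
Efficiency = H/L = 2.4723/2.5000 = 98.9%.

98.9%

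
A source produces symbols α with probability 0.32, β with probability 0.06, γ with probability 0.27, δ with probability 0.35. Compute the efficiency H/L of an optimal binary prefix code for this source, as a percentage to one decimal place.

Entropy H = −Σ p log₂ p ≈ 1.8097 bits.
Huffman merges: 3/50+27/100→33/100; 8/25+33/100→13/20; 7/20+13/20→1. L = 99/50 ≈ 1.9800.
Efficiency = H/L = 1.8097/1.9800 = 91.4%.

91.4%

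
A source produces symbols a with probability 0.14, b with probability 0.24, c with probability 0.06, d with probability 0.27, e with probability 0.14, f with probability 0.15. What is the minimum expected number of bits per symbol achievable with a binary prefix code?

2.49 bits/symbol

Repeatedly combine the two least-probable nodes; the expected code length is the sum of the merged weights.
merge 3/50 + 7/50 → 1/5
merge 7/50 + 3/20 → 29/100
merge 1/5 + 6/25 → 11/25
merge 27/100 + 29/100 → 14/25
merge 11/25 + 14/25 → 1
L = 1/5 + 29/100 + 11/25 + 14/25 + 1 = 249/100 = 2.49 bits/symbol.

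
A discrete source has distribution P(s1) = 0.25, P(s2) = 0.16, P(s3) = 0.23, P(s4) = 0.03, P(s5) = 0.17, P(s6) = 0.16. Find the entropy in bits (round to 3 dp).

H = −Σ pᵢ log₂ pᵢ.
−0.25·log₂(0.25) = 0.5000
−0.16·log₂(0.16) = 0.4230
−0.23·log₂(0.23) = 0.4877
−0.03·log₂(0.03) = 0.1518
−0.17·log₂(0.17) = 0.4346
−0.16·log₂(0.16) = 0.4230
Sum ≈ 2.4201 → 2.420 bits.

2.420 bits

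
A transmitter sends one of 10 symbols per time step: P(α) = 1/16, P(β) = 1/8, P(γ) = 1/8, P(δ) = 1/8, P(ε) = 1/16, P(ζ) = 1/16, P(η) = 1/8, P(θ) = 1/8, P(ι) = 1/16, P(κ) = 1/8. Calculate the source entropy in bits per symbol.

3.25 bits

Each probability is a power of 1/2, so log₂(1/p) is an integer.
H = Σ p·log₂(1/p) = 1/16·4 + 1/8·3 + 1/8·3 + 1/8·3 + 1/16·4 + 1/16·4 + 1/8·3 + 1/8·3 + 1/16·4 + 1/8·3 = 3.25 bits.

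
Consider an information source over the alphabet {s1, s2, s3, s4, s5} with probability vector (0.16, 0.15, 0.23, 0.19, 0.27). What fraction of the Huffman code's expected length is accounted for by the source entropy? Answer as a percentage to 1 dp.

99.0%

Entropy H = −Σ p log₂ p ≈ 2.2865 bits.
Huffman merges: 3/20+4/25→31/100; 19/100+23/100→21/50; 27/100+31/100→29/50; 21/50+29/50→1. L = 231/100 ≈ 2.3100.
Efficiency = H/L = 2.2865/2.3100 = 99.0%.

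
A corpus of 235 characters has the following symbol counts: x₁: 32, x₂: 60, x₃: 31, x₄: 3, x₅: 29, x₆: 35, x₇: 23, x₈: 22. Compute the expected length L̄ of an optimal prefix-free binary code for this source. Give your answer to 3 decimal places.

2.851 bits/symbol

Probabilities are the counts divided by 235.
Repeatedly combine the two least-probable nodes; the expected code length is the sum of the merged weights.
merge 3/235 + 22/235 → 5/47
merge 23/235 + 5/47 → 48/235
merge 29/235 + 31/235 → 12/47
merge 32/235 + 7/47 → 67/235
merge 48/235 + 12/47 → 108/235
merge 12/47 + 67/235 → 127/235
merge 108/235 + 127/235 → 1
L = 5/47 + 48/235 + 12/47 + 67/235 + 108/235 + 127/235 + 1 = 134/47 ≈ 2.851 bits/symbol.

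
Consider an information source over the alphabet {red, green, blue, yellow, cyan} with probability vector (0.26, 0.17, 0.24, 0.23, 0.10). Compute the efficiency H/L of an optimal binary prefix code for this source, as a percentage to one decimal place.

Entropy H = −Σ p log₂ p ≈ 2.2539 bits.
Huffman merges: 1/10+17/100→27/100; 23/100+6/25→47/100; 13/50+27/100→53/100; 47/100+53/100→1. L = 227/100 ≈ 2.2700.
Efficiency = H/L = 2.2539/2.2700 = 99.3%.

99.3%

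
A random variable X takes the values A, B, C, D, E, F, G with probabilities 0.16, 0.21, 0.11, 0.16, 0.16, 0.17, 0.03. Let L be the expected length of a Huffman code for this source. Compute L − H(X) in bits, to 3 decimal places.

Entropy H = −Σ p log₂ p ≈ 2.6785 bits.
Huffman merges: 3/100+11/100→7/50; 7/50+4/25→3/10; 4/25+4/25→8/25; 17/100+21/100→19/50; 3/10+8/25→31/50; 19/50+31/50→1. L = 69/25 ≈ 2.7600.
L − H = 2.7600 − 2.6785 = 0.081 bits.

0.081 bits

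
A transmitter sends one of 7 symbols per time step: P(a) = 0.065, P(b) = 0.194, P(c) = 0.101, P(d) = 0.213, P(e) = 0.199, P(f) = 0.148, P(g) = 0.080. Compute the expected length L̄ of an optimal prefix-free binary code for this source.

Repeatedly combine the two least-probable nodes; the expected code length is the sum of the merged weights.
merge 13/200 + 2/25 → 29/200
merge 101/1000 + 29/200 → 123/500
merge 37/250 + 97/500 → 171/500
merge 199/1000 + 213/1000 → 103/250
merge 123/500 + 171/500 → 147/250
merge 103/250 + 147/250 → 1
L = 29/200 + 123/500 + 171/500 + 103/250 + 147/250 + 1 = 2733/1000 = 2.733 bits/symbol.

2.733 bits/symbol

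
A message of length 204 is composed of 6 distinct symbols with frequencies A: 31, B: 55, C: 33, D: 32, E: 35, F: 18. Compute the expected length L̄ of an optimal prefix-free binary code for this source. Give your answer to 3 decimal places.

2.559 bits/symbol

Probabilities are the counts divided by 204.
Repeatedly combine the two least-probable nodes; the expected code length is the sum of the merged weights.
merge 3/34 + 31/204 → 49/204
merge 8/51 + 11/68 → 65/204
merge 35/204 + 49/204 → 7/17
merge 55/204 + 65/204 → 10/17
merge 7/17 + 10/17 → 1
L = 49/204 + 65/204 + 7/17 + 10/17 + 1 = 87/34 ≈ 2.559 bits/symbol.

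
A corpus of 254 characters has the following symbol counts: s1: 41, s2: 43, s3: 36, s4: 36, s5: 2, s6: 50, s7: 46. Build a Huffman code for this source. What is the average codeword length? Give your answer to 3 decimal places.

Probabilities are the counts divided by 254.
Repeatedly combine the two least-probable nodes; the expected code length is the sum of the merged weights.
merge 1/127 + 18/127 → 19/127
merge 18/127 + 19/127 → 37/127
merge 41/254 + 43/254 → 42/127
merge 23/127 + 25/127 → 48/127
merge 37/127 + 42/127 → 79/127
merge 48/127 + 79/127 → 1
L = 19/127 + 37/127 + 42/127 + 48/127 + 79/127 + 1 = 352/127 ≈ 2.772 bits/symbol.

2.772 bits/symbol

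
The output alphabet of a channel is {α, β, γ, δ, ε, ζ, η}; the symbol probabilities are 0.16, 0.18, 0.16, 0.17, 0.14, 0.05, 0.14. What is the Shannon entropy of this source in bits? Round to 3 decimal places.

H = −Σ pᵢ log₂ pᵢ.
−0.16·log₂(0.16) = 0.4230
−0.18·log₂(0.18) = 0.4453
−0.16·log₂(0.16) = 0.4230
−0.17·log₂(0.17) = 0.4346
−0.14·log₂(0.14) = 0.3971
−0.05·log₂(0.05) = 0.2161
−0.14·log₂(0.14) = 0.3971
Sum ≈ 2.7362 → 2.736 bits.

2.736 bits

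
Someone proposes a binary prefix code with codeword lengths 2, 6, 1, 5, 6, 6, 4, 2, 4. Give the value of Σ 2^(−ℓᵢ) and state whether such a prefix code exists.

With common denominator 2^6 = 64: Σ 2^(−ℓᵢ) = 16/64 + 1/64 + 32/64 + 2/64 + 1/64 + 1/64 + 4/64 + 16/64 + 4/64 = 77/64 = 1.203125.
Kraft's inequality requires Σ ≤ 1; here Σ = 1.203125 > 1, so no such prefix code exists.

1.203125; no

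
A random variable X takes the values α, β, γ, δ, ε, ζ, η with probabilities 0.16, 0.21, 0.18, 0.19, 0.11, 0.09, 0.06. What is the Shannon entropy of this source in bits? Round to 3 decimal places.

H = −Σ pᵢ log₂ pᵢ.
−0.16·log₂(0.16) = 0.4230
−0.21·log₂(0.21) = 0.4728
−0.18·log₂(0.18) = 0.4453
−0.19·log₂(0.19) = 0.4552
−0.11·log₂(0.11) = 0.3503
−0.09·log₂(0.09) = 0.3127
−0.06·log₂(0.06) = 0.2435
Sum ≈ 2.7028 → 2.703 bits.

2.703 bits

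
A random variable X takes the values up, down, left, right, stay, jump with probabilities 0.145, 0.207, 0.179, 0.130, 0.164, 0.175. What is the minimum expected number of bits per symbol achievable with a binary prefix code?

2.614 bits/symbol

Repeatedly combine the two least-probable nodes; the expected code length is the sum of the merged weights.
merge 13/100 + 29/200 → 11/40
merge 41/250 + 7/40 → 339/1000
merge 179/1000 + 207/1000 → 193/500
merge 11/40 + 339/1000 → 307/500
merge 193/500 + 307/500 → 1
L = 11/40 + 339/1000 + 193/500 + 307/500 + 1 = 1307/500 = 2.614 bits/symbol.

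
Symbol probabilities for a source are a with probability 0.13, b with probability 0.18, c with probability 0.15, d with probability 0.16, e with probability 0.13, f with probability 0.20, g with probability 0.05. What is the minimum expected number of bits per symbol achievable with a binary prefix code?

Repeatedly combine the two least-probable nodes; the expected code length is the sum of the merged weights.
merge 1/20 + 13/100 → 9/50
merge 13/100 + 3/20 → 7/25
merge 4/25 + 9/50 → 17/50
merge 9/50 + 1/5 → 19/50
merge 7/25 + 17/50 → 31/50
merge 19/50 + 31/50 → 1
L = 9/50 + 7/25 + 17/50 + 19/50 + 31/50 + 1 = 14/5 = 2.8 bits/symbol.

2.8 bits/symbol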